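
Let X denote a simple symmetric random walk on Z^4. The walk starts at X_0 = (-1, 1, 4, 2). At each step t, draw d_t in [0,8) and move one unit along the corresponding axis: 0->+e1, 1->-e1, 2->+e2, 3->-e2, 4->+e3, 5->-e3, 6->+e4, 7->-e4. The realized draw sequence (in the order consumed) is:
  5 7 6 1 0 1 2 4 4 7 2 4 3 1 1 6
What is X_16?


(-4, 2, 6, 2)

t=0: X=(-1, 1, 4, 2), d=5 → -e3, X_1=(-1, 1, 3, 2)
t=1: X=(-1, 1, 3, 2), d=7 → -e4, X_2=(-1, 1, 3, 1)
t=2: X=(-1, 1, 3, 1), d=6 → +e4, X_3=(-1, 1, 3, 2)
t=3: X=(-1, 1, 3, 2), d=1 → -e1, X_4=(-2, 1, 3, 2)
t=4: X=(-2, 1, 3, 2), d=0 → +e1, X_5=(-1, 1, 3, 2)
t=5: X=(-1, 1, 3, 2), d=1 → -e1, X_6=(-2, 1, 3, 2)
t=6: X=(-2, 1, 3, 2), d=2 → +e2, X_7=(-2, 2, 3, 2)
t=7: X=(-2, 2, 3, 2), d=4 → +e3, X_8=(-2, 2, 4, 2)
t=8: X=(-2, 2, 4, 2), d=4 → +e3, X_9=(-2, 2, 5, 2)
t=9: X=(-2, 2, 5, 2), d=7 → -e4, X_10=(-2, 2, 5, 1)
t=10: X=(-2, 2, 5, 1), d=2 → +e2, X_11=(-2, 3, 5, 1)
t=11: X=(-2, 3, 5, 1), d=4 → +e3, X_12=(-2, 3, 6, 1)
t=12: X=(-2, 3, 6, 1), d=3 → -e2, X_13=(-2, 2, 6, 1)
t=13: X=(-2, 2, 6, 1), d=1 → -e1, X_14=(-3, 2, 6, 1)
t=14: X=(-3, 2, 6, 1), d=1 → -e1, X_15=(-4, 2, 6, 1)
t=15: X=(-4, 2, 6, 1), d=6 → +e4, X_16=(-4, 2, 6, 2)


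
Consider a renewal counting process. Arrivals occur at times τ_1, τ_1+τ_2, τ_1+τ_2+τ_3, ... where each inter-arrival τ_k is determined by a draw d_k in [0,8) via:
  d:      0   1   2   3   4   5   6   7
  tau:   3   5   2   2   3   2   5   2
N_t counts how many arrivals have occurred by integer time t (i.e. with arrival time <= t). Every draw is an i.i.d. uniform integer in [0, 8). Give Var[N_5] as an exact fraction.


1/4

Inter-arrival values over d=0..7: [3, 5, 2, 2, 3, 2, 5, 2]
Each d has probability 1/8, so the pmf of τ is: f(2) = 1/2, f(3) = 1/4, f(5) = 1/4
Let p_n(j) = P(N_n = j), with p_0 = [1]. Condition on τ_1: p_n(0) = P(τ > n), and for j >= 1, p_n(j) = Σ_{k<=n} f(k)·p_{n−k}(j−1)
p_1 = [1]  (j = 0)
p_2 = [1/2, 1/2]  (j = 0..1)
p_3 = [1/4, 3/4]  (j = 0..1)
p_4 = [1/4, 1/2, 1/4]  (j = 0..2)
p_5 = [0, 1/2, 1/2]  (j = 0..2)
E[N_5] = Σ j·p_5(j) = 3/2;  E[N_5²] = Σ j²·p_5(j) = 5/2
Var[N_5] = 5/2 − (3/2)² = 1/4


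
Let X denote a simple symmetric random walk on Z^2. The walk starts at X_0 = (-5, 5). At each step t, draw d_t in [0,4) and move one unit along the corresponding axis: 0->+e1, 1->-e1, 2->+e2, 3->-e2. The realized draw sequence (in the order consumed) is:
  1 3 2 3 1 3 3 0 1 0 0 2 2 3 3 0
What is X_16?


(-4, 2)

t=0: X=(-5, 5), d=1 → -e1, X_1=(-6, 5)
t=1: X=(-6, 5), d=3 → -e2, X_2=(-6, 4)
t=2: X=(-6, 4), d=2 → +e2, X_3=(-6, 5)
t=3: X=(-6, 5), d=3 → -e2, X_4=(-6, 4)
t=4: X=(-6, 4), d=1 → -e1, X_5=(-7, 4)
t=5: X=(-7, 4), d=3 → -e2, X_6=(-7, 3)
t=6: X=(-7, 3), d=3 → -e2, X_7=(-7, 2)
t=7: X=(-7, 2), d=0 → +e1, X_8=(-6, 2)
t=8: X=(-6, 2), d=1 → -e1, X_9=(-7, 2)
t=9: X=(-7, 2), d=0 → +e1, X_10=(-6, 2)
t=10: X=(-6, 2), d=0 → +e1, X_11=(-5, 2)
t=11: X=(-5, 2), d=2 → +e2, X_12=(-5, 3)
t=12: X=(-5, 3), d=2 → +e2, X_13=(-5, 4)
t=13: X=(-5, 4), d=3 → -e2, X_14=(-5, 3)
t=14: X=(-5, 3), d=3 → -e2, X_15=(-5, 2)
t=15: X=(-5, 2), d=0 → +e1, X_16=(-4, 2)


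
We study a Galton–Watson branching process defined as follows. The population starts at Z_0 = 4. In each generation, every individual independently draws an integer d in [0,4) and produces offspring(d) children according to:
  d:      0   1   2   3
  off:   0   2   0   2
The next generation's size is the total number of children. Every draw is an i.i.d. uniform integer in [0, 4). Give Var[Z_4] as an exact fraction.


16

Outcome values over d=0..3: [0, 2, 0, 2]
Σy = 4, Σy² = 8, M = 4
μ = 4/4 = 1,  σ² = 8/4 − (1)² = 1
V_0 = 0, E_0 = 4
V_1 = 1·E_0 + (1)²·V_0 = 4;  E_1 = 4
V_2 = 1·E_1 + (1)²·V_1 = 8;  E_2 = 4
V_3 = 1·E_2 + (1)²·V_2 = 12;  E_3 = 4
V_4 = 1·E_3 + (1)²·V_3 = 16;  E_4 = 4


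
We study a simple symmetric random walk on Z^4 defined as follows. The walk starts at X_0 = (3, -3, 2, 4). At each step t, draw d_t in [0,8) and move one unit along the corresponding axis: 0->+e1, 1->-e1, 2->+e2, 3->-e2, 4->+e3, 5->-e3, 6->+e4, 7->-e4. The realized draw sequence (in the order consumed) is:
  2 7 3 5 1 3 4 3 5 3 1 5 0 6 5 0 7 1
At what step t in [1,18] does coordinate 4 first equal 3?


2

t=0: X=(3, -3, 2, 4), d=2 → +e2, X_1=(3, -2, 2, 4)
t=1: X=(3, -2, 2, 4), d=7 → -e4, X_2=(3, -2, 2, 3)
t=2: X=(3, -2, 2, 3), d=3 → -e2, X_3=(3, -3, 2, 3)
t=3: X=(3, -3, 2, 3), d=5 → -e3, X_4=(3, -3, 1, 3)
t=4: X=(3, -3, 1, 3), d=1 → -e1, X_5=(2, -3, 1, 3)
t=5: X=(2, -3, 1, 3), d=3 → -e2, X_6=(2, -4, 1, 3)
t=6: X=(2, -4, 1, 3), d=4 → +e3, X_7=(2, -4, 2, 3)
t=7: X=(2, -4, 2, 3), d=3 → -e2, X_8=(2, -5, 2, 3)
t=8: X=(2, -5, 2, 3), d=5 → -e3, X_9=(2, -5, 1, 3)
t=9: X=(2, -5, 1, 3), d=3 → -e2, X_10=(2, -6, 1, 3)
t=10: X=(2, -6, 1, 3), d=1 → -e1, X_11=(1, -6, 1, 3)
t=11: X=(1, -6, 1, 3), d=5 → -e3, X_12=(1, -6, 0, 3)
t=12: X=(1, -6, 0, 3), d=0 → +e1, X_13=(2, -6, 0, 3)
t=13: X=(2, -6, 0, 3), d=6 → +e4, X_14=(2, -6, 0, 4)
t=14: X=(2, -6, 0, 4), d=5 → -e3, X_15=(2, -6, -1, 4)
t=15: X=(2, -6, -1, 4), d=0 → +e1, X_16=(3, -6, -1, 4)
t=16: X=(3, -6, -1, 4), d=7 → -e4, X_17=(3, -6, -1, 3)
t=17: X=(3, -6, -1, 3), d=1 → -e1, X_18=(2, -6, -1, 3)


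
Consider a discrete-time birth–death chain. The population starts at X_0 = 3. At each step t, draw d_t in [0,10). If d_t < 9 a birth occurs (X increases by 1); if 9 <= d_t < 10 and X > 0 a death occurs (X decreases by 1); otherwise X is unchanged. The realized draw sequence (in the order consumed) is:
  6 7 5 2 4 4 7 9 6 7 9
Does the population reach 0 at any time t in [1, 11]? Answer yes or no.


no

t=0: X=3, d=6 → birth, X_1=4
t=1: X=4, d=7 → birth, X_2=5
t=2: X=5, d=5 → birth, X_3=6
t=3: X=6, d=2 → birth, X_4=7
t=4: X=7, d=4 → birth, X_5=8
t=5: X=8, d=4 → birth, X_6=9
t=6: X=9, d=7 → birth, X_7=10
t=7: X=10, d=9 → death, X_8=9
t=8: X=9, d=6 → birth, X_9=10
t=9: X=10, d=7 → birth, X_10=11
t=10: X=11, d=9 → death, X_11=10


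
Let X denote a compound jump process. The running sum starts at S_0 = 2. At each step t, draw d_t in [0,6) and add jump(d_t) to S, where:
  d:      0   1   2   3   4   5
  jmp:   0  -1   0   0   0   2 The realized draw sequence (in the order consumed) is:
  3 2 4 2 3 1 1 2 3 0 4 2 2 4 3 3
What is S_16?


0

t=0: S=2, d=3, jump=0, S_1=2
t=1: S=2, d=2, jump=0, S_2=2
t=2: S=2, d=4, jump=0, S_3=2
t=3: S=2, d=2, jump=0, S_4=2
t=4: S=2, d=3, jump=0, S_5=2
t=5: S=2, d=1, jump=-1, S_6=1
t=6: S=1, d=1, jump=-1, S_7=0
t=7: S=0, d=2, jump=0, S_8=0
t=8: S=0, d=3, jump=0, S_9=0
t=9: S=0, d=0, jump=0, S_10=0
t=10: S=0, d=4, jump=0, S_11=0
t=11: S=0, d=2, jump=0, S_12=0
t=12: S=0, d=2, jump=0, S_13=0
t=13: S=0, d=4, jump=0, S_14=0
t=14: S=0, d=3, jump=0, S_15=0
t=15: S=0, d=3, jump=0, S_16=0


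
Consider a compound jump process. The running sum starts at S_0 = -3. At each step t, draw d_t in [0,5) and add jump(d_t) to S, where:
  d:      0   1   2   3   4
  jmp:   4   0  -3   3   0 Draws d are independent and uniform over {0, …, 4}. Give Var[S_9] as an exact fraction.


Outcome values over d=0..4: [4, 0, -3, 3, 0]
Σy = 4, Σy² = 34, M = 5
μ = 4/5 = 4/5,  σ² = 34/5 − (4/5)² = 154/25
Independent increments: Var[S_9] = 9·σ² = 9·(154/25) = 1386/25

1386/25


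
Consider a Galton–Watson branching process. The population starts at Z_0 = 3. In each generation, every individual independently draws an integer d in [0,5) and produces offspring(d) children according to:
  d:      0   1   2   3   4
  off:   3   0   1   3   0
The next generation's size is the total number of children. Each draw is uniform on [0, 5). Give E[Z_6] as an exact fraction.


Outcome values over d=0..4: [3, 0, 1, 3, 0]
Σy = 7, Σy² = 19, M = 5
μ = 7/5 = 7/5,  σ² = 19/5 − (7/5)² = 46/25
E[Z_0] = 3
E[Z_1] = 7/5·E[Z_0] = 21/5
E[Z_2] = 7/5·E[Z_1] = 147/25
E[Z_3] = 7/5·E[Z_2] = 1029/125
E[Z_4] = 7/5·E[Z_3] = 7203/625
E[Z_5] = 7/5·E[Z_4] = 50421/3125
E[Z_6] = 7/5·E[Z_5] = 352947/15625

352947/15625


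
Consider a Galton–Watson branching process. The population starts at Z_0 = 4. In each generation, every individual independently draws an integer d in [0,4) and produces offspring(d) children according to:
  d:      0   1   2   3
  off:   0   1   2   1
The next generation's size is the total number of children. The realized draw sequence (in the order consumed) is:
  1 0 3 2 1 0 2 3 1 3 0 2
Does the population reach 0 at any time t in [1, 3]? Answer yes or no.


no

gen 0: Z_0=4, draws=[1, 0, 3, 2], offspring=[1, 0, 1, 2], Z_1=4
gen 1: Z_1=4, draws=[1, 0, 2, 3], offspring=[1, 0, 2, 1], Z_2=4
gen 2: Z_2=4, draws=[1, 3, 0, 2], offspring=[1, 1, 0, 2], Z_3=4


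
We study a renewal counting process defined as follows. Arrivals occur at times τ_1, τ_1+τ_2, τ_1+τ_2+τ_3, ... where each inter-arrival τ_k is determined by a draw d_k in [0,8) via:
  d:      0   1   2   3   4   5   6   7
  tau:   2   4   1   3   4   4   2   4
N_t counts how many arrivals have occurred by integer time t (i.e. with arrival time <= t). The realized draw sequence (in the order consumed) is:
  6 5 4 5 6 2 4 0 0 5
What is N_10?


3

draw d_1=6: τ_1=2, arrival time A_1=2
draw d_2=5: τ_2=4, arrival time A_2=6
draw d_3=4: τ_3=4, arrival time A_3=10
draw d_4=5: τ_4=4, arrival time A_4=14
draw d_5=6: τ_5=2, arrival time A_5=16
draw d_6=2: τ_6=1, arrival time A_6=17
draw d_7=4: τ_7=4, arrival time A_7=21
draw d_8=0: τ_8=2, arrival time A_8=23
draw d_9=0: τ_9=2, arrival time A_9=25
draw d_10=5: τ_10=4, arrival time A_10=29
N_t over t=0..10: 0:0 1:0 2:1 3:1 4:1 5:1 6:2 7:2 8:2 9:2 10:3


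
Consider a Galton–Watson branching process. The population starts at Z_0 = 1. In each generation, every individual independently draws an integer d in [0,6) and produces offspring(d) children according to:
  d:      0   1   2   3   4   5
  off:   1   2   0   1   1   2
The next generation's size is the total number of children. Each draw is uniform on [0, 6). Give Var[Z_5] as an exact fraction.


368618327/60466176

Outcome values over d=0..5: [1, 2, 0, 1, 1, 2]
Σy = 7, Σy² = 11, M = 6
μ = 7/6 = 7/6,  σ² = 11/6 − (7/6)² = 17/36
V_0 = 0, E_0 = 1
V_1 = 17/36·E_0 + (7/6)²·V_0 = 17/36;  E_1 = 7/6
V_2 = 17/36·E_1 + (7/6)²·V_1 = 1547/1296;  E_2 = 49/36
V_3 = 17/36·E_2 + (7/6)²·V_2 = 105791/46656;  E_3 = 343/216
V_4 = 17/36·E_3 + (7/6)²·V_3 = 6443255/1679616;  E_4 = 2401/1296
V_5 = 17/36·E_4 + (7/6)²·V_4 = 368618327/60466176;  E_5 = 16807/7776


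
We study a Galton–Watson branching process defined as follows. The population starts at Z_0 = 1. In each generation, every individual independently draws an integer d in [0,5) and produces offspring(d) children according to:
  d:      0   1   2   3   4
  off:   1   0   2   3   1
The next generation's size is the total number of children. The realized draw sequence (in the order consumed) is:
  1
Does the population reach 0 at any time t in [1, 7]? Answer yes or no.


yes

gen 0: Z_0=1, draws=[1], offspring=[0], Z_1=0
gen 1: Z_1=0, draws=[], offspring=[], Z_2=0
gen 2: Z_2=0, draws=[], offspring=[], Z_3=0
gen 3: Z_3=0, draws=[], offspring=[], Z_4=0
gen 4: Z_4=0, draws=[], offspring=[], Z_5=0
gen 5: Z_5=0, draws=[], offspring=[], Z_6=0
gen 6: Z_6=0, draws=[], offspring=[], Z_7=0


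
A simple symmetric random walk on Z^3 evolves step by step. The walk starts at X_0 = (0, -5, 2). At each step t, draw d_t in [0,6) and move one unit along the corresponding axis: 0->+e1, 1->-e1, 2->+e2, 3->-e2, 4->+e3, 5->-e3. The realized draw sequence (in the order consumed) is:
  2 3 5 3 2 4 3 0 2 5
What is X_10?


(1, -5, 1)

t=0: X=(0, -5, 2), d=2 → +e2, X_1=(0, -4, 2)
t=1: X=(0, -4, 2), d=3 → -e2, X_2=(0, -5, 2)
t=2: X=(0, -5, 2), d=5 → -e3, X_3=(0, -5, 1)
t=3: X=(0, -5, 1), d=3 → -e2, X_4=(0, -6, 1)
t=4: X=(0, -6, 1), d=2 → +e2, X_5=(0, -5, 1)
t=5: X=(0, -5, 1), d=4 → +e3, X_6=(0, -5, 2)
t=6: X=(0, -5, 2), d=3 → -e2, X_7=(0, -6, 2)
t=7: X=(0, -6, 2), d=0 → +e1, X_8=(1, -6, 2)
t=8: X=(1, -6, 2), d=2 → +e2, X_9=(1, -5, 2)
t=9: X=(1, -5, 2), d=5 → -e3, X_10=(1, -5, 1)


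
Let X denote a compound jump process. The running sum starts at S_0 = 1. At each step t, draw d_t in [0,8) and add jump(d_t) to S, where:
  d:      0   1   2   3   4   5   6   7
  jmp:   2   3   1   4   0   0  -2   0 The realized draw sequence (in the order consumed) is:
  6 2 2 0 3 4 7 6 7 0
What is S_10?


7

t=0: S=1, d=6, jump=-2, S_1=-1
t=1: S=-1, d=2, jump=1, S_2=0
t=2: S=0, d=2, jump=1, S_3=1
t=3: S=1, d=0, jump=2, S_4=3
t=4: S=3, d=3, jump=4, S_5=7
t=5: S=7, d=4, jump=0, S_6=7
t=6: S=7, d=7, jump=0, S_7=7
t=7: S=7, d=6, jump=-2, S_8=5
t=8: S=5, d=7, jump=0, S_9=5
t=9: S=5, d=0, jump=2, S_10=7


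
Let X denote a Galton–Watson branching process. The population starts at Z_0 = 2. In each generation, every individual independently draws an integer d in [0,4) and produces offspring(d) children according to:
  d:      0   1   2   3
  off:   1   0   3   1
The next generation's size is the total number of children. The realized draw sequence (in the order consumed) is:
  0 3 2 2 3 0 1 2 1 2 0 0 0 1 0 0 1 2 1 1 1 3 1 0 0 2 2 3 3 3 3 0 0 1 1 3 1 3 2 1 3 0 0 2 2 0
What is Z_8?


gen 0: Z_0=2, draws=[0, 3], offspring=[1, 1], Z_1=2
gen 1: Z_1=2, draws=[2, 2], offspring=[3, 3], Z_2=6
gen 2: Z_2=6, draws=[3, 0, 1, 2, 1, 2], offspring=[1, 1, 0, 3, 0, 3], Z_3=8
gen 3: Z_3=8, draws=[0, 0, 0, 1, 0, 0, 1, 2], offspring=[1, 1, 1, 0, 1, 1, 0, 3], Z_4=8
gen 4: Z_4=8, draws=[1, 1, 1, 3, 1, 0, 0, 2], offspring=[0, 0, 0, 1, 0, 1, 1, 3], Z_5=6
gen 5: Z_5=6, draws=[2, 3, 3, 3, 3, 0], offspring=[3, 1, 1, 1, 1, 1], Z_6=8
gen 6: Z_6=8, draws=[0, 1, 1, 3, 1, 3, 2, 1], offspring=[1, 0, 0, 1, 0, 1, 3, 0], Z_7=6
gen 7: Z_7=6, draws=[3, 0, 0, 2, 2, 0], offspring=[1, 1, 1, 3, 3, 1], Z_8=10

10


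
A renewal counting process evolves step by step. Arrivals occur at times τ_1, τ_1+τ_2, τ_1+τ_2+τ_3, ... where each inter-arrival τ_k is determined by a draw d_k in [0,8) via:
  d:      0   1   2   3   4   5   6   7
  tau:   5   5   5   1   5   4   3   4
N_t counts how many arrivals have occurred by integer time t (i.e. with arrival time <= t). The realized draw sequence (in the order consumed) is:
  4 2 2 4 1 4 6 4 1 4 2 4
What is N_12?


2

draw d_1=4: τ_1=5, arrival time A_1=5
draw d_2=2: τ_2=5, arrival time A_2=10
draw d_3=2: τ_3=5, arrival time A_3=15
draw d_4=4: τ_4=5, arrival time A_4=20
draw d_5=1: τ_5=5, arrival time A_5=25
draw d_6=4: τ_6=5, arrival time A_6=30
draw d_7=6: τ_7=3, arrival time A_7=33
draw d_8=4: τ_8=5, arrival time A_8=38
draw d_9=1: τ_9=5, arrival time A_9=43
draw d_10=4: τ_10=5, arrival time A_10=48
draw d_11=2: τ_11=5, arrival time A_11=53
draw d_12=4: τ_12=5, arrival time A_12=58
N_t over t=0..12: 0:0 1:0 2:0 3:0 4:0 5:1 6:1 7:1 8:1 9:1 10:2 11:2 12:2


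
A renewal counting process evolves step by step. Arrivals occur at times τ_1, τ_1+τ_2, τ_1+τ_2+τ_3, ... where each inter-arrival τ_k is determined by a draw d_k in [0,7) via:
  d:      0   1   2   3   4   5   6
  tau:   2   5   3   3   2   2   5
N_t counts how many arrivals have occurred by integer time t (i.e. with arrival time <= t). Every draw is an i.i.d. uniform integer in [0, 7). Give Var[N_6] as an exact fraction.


47004/117649

Inter-arrival values over d=0..6: [2, 5, 3, 3, 2, 2, 5]
Each d has probability 1/7, so the pmf of τ is: f(2) = 3/7, f(3) = 2/7, f(5) = 2/7
Let p_n(j) = P(N_n = j), with p_0 = [1]. Condition on τ_1: p_n(0) = P(τ > n), and for j >= 1, p_n(j) = Σ_{k<=n} f(k)·p_{n−k}(j−1)
p_1 = [1]  (j = 0)
p_2 = [4/7, 3/7]  (j = 0..1)
p_3 = [2/7, 5/7]  (j = 0..1)
p_4 = [2/7, 26/49, 9/49]  (j = 0..2)
p_5 = [0, 4/7, 3/7]  (j = 0..2)
p_6 = [0, 24/49, 148/343, 27/343]  (j = 0..3)
E[N_6] = Σ j·p_6(j) = 545/343;  E[N_6²] = Σ j²·p_6(j) = 1003/343
Var[N_6] = 1003/343 − (545/343)² = 47004/117649


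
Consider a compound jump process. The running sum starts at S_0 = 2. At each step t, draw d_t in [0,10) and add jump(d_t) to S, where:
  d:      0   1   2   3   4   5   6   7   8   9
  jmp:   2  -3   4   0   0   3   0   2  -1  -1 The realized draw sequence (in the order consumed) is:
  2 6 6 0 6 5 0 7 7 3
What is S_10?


17

t=0: S=2, d=2, jump=4, S_1=6
t=1: S=6, d=6, jump=0, S_2=6
t=2: S=6, d=6, jump=0, S_3=6
t=3: S=6, d=0, jump=2, S_4=8
t=4: S=8, d=6, jump=0, S_5=8
t=5: S=8, d=5, jump=3, S_6=11
t=6: S=11, d=0, jump=2, S_7=13
t=7: S=13, d=7, jump=2, S_8=15
t=8: S=15, d=7, jump=2, S_9=17
t=9: S=17, d=3, jump=0, S_10=17


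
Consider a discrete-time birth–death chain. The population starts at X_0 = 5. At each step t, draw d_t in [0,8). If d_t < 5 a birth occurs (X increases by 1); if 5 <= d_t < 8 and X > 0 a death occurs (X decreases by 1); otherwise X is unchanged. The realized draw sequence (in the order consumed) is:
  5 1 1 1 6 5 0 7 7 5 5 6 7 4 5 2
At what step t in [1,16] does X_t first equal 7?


t=0: X=5, d=5 → death, X_1=4
t=1: X=4, d=1 → birth, X_2=5
t=2: X=5, d=1 → birth, X_3=6
t=3: X=6, d=1 → birth, X_4=7
t=4: X=7, d=6 → death, X_5=6
t=5: X=6, d=5 → death, X_6=5
t=6: X=5, d=0 → birth, X_7=6
t=7: X=6, d=7 → death, X_8=5
t=8: X=5, d=7 → death, X_9=4
t=9: X=4, d=5 → death, X_10=3
t=10: X=3, d=5 → death, X_11=2
t=11: X=2, d=6 → death, X_12=1
t=12: X=1, d=7 → death, X_13=0
t=13: X=0, d=4 → birth, X_14=1
t=14: X=1, d=5 → death, X_15=0
t=15: X=0, d=2 → birth, X_16=1

4


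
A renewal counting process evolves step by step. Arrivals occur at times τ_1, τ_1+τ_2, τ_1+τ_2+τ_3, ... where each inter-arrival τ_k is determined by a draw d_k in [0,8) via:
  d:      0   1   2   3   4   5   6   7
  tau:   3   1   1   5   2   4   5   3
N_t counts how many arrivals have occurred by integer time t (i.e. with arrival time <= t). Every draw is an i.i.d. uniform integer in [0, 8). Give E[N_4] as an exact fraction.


271/256

Inter-arrival values over d=0..7: [3, 1, 1, 5, 2, 4, 5, 3]
Each d has probability 1/8, so the pmf of τ is: f(1) = 1/4, f(2) = 1/8, f(3) = 1/4, f(4) = 1/8, f(5) = 1/4
Renewal equation for m(n) = E[N_n]: condition on τ_1 = k (if k <= n, one arrival plus a fresh copy on the remaining n−k steps): m(n) = F(n) + Σ_{k<=n} f(k)·m(n−k), where F(n) = P(τ <= n) and m(0) = 0
m(1) = F(1) = 1/4
m(2) = F(2) + f(1)·m(1) = 3/8 + 1/4·1/4 = 7/16
m(3) = F(3) + f(1)·m(2) + f(2)·m(1) = 5/8 + 1/4·7/16 + 1/8·1/4 = 49/64
m(4) = F(4) + f(1)·m(3) + f(2)·m(2) + f(3)·m(1) = 3/4 + 1/4·49/64 + 1/8·7/16 + 1/4·1/4 = 271/256
E[N_4] = m(4) = 271/256


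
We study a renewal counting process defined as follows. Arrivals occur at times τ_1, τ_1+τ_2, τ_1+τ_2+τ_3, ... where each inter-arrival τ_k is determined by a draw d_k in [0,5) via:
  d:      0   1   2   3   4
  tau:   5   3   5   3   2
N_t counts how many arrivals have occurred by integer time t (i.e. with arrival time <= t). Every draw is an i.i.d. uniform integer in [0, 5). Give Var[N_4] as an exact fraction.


194/625

Inter-arrival values over d=0..4: [5, 3, 5, 3, 2]
Each d has probability 1/5, so the pmf of τ is: f(2) = 1/5, f(3) = 2/5, f(5) = 2/5
Let p_n(j) = P(N_n = j), with p_0 = [1]. Condition on τ_1: p_n(0) = P(τ > n), and for j >= 1, p_n(j) = Σ_{k<=n} f(k)·p_{n−k}(j−1)
p_1 = [1]  (j = 0)
p_2 = [4/5, 1/5]  (j = 0..1)
p_3 = [2/5, 3/5]  (j = 0..1)
p_4 = [2/5, 14/25, 1/25]  (j = 0..2)
E[N_4] = Σ j·p_4(j) = 16/25;  E[N_4²] = Σ j²·p_4(j) = 18/25
Var[N_4] = 18/25 − (16/25)² = 194/625


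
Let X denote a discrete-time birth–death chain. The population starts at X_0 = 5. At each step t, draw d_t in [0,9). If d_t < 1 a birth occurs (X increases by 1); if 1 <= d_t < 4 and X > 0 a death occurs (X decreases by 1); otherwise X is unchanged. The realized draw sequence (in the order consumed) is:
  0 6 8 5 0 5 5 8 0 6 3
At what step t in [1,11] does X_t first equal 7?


t=0: X=5, d=0 → birth, X_1=6
t=1: X=6, d=6 → hold, X_2=6
t=2: X=6, d=8 → hold, X_3=6
t=3: X=6, d=5 → hold, X_4=6
t=4: X=6, d=0 → birth, X_5=7
t=5: X=7, d=5 → hold, X_6=7
t=6: X=7, d=5 → hold, X_7=7
t=7: X=7, d=8 → hold, X_8=7
t=8: X=7, d=0 → birth, X_9=8
t=9: X=8, d=6 → hold, X_10=8
t=10: X=8, d=3 → death, X_11=7

5


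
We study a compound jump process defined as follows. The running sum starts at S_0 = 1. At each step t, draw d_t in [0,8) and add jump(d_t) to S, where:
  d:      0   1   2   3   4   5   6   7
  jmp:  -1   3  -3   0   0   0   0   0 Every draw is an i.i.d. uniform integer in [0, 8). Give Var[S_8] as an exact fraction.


Outcome values over d=0..7: [-1, 3, -3, 0, 0, 0, 0, 0]
Σy = -1, Σy² = 19, M = 8
μ = -1/8 = -1/8,  σ² = 19/8 − (-1/8)² = 151/64
Independent increments: Var[S_8] = 8·σ² = 8·(151/64) = 151/8

151/8


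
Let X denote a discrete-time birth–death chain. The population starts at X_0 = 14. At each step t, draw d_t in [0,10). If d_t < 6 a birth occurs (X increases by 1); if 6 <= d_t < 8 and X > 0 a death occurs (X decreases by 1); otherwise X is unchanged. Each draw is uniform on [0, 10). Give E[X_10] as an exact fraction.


18

X can drop by at most 1 per step and X_0 = 14 > T = 10, so X_t >= 14 − t >= 4 > 0 for every t <= 10: the floor at 0 (the 'and X > 0' condition) never binds. Hence X_10 = X_0 + Σ_{t<10} Y_t with i.i.d. increments Y_t = y(d_t) ∈ {+1, −1, 0}.
Outcome values over d=0..9: [1, 1, 1, 1, 1, 1, -1, -1, 0, 0]
Σy = 4, Σy² = 8, M = 10
μ = 4/10 = 2/5,  σ² = 8/10 − (2/5)² = 16/25
E[X_10] = 14 + 10·(2/5) = 18


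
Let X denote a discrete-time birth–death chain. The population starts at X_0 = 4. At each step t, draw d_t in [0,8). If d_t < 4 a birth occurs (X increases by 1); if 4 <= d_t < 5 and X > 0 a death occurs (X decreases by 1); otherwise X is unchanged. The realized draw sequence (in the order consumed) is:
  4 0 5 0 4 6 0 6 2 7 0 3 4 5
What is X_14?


7

t=0: X=4, d=4 → death, X_1=3
t=1: X=3, d=0 → birth, X_2=4
t=2: X=4, d=5 → hold, X_3=4
t=3: X=4, d=0 → birth, X_4=5
t=4: X=5, d=4 → death, X_5=4
t=5: X=4, d=6 → hold, X_6=4
t=6: X=4, d=0 → birth, X_7=5
t=7: X=5, d=6 → hold, X_8=5
t=8: X=5, d=2 → birth, X_9=6
t=9: X=6, d=7 → hold, X_10=6
t=10: X=6, d=0 → birth, X_11=7
t=11: X=7, d=3 → birth, X_12=8
t=12: X=8, d=4 → death, X_13=7
t=13: X=7, d=5 → hold, X_14=7


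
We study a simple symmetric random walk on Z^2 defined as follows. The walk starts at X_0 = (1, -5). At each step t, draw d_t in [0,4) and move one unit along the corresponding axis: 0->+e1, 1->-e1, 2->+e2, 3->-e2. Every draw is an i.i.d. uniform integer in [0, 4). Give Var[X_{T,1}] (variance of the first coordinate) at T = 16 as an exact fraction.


8

Outcome values over d=0..3: [1, -1, 0, 0]
Σy = 0, Σy² = 2, M = 4
μ = 0/4 = 0,  σ² = 2/4 − (0)² = 1/2
Independent increments: Var[X_16] = 16·σ² = 16·(1/2) = 8


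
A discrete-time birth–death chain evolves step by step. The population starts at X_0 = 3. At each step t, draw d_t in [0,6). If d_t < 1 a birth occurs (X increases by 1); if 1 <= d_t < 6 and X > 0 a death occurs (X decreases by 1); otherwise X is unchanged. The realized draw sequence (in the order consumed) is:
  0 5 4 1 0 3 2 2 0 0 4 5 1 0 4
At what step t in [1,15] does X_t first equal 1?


4

t=0: X=3, d=0 → birth, X_1=4
t=1: X=4, d=5 → death, X_2=3
t=2: X=3, d=4 → death, X_3=2
t=3: X=2, d=1 → death, X_4=1
t=4: X=1, d=0 → birth, X_5=2
t=5: X=2, d=3 → death, X_6=1
t=6: X=1, d=2 → death, X_7=0
t=7: X=0, d=2 → hold, X_8=0
t=8: X=0, d=0 → birth, X_9=1
t=9: X=1, d=0 → birth, X_10=2
t=10: X=2, d=4 → death, X_11=1
t=11: X=1, d=5 → death, X_12=0
t=12: X=0, d=1 → hold, X_13=0
t=13: X=0, d=0 → birth, X_14=1
t=14: X=1, d=4 → death, X_15=0


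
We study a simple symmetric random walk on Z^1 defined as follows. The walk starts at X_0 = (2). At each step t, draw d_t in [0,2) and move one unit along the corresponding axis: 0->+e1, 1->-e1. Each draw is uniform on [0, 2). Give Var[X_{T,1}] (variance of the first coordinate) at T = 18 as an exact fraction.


Outcome values over d=0..1: [1, -1]
Σy = 0, Σy² = 2, M = 2
μ = 0/2 = 0,  σ² = 2/2 − (0)² = 1
Independent increments: Var[X_18] = 18·σ² = 18·(1) = 18

18


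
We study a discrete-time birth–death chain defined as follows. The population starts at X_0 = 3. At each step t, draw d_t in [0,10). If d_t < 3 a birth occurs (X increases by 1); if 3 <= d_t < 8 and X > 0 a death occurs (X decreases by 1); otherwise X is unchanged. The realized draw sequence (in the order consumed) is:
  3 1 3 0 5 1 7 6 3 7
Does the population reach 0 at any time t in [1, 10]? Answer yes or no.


t=0: X=3, d=3 → death, X_1=2
t=1: X=2, d=1 → birth, X_2=3
t=2: X=3, d=3 → death, X_3=2
t=3: X=2, d=0 → birth, X_4=3
t=4: X=3, d=5 → death, X_5=2
t=5: X=2, d=1 → birth, X_6=3
t=6: X=3, d=7 → death, X_7=2
t=7: X=2, d=6 → death, X_8=1
t=8: X=1, d=3 → death, X_9=0
t=9: X=0, d=7 → hold, X_10=0

yes


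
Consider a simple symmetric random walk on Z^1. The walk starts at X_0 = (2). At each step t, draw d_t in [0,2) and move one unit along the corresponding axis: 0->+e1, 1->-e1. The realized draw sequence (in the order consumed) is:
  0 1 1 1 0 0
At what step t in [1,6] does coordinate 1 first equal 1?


3

t=0: X=(2), d=0 → +e1, X_1=(3)
t=1: X=(3), d=1 → -e1, X_2=(2)
t=2: X=(2), d=1 → -e1, X_3=(1)
t=3: X=(1), d=1 → -e1, X_4=(0)
t=4: X=(0), d=0 → +e1, X_5=(1)
t=5: X=(1), d=0 → +e1, X_6=(2)


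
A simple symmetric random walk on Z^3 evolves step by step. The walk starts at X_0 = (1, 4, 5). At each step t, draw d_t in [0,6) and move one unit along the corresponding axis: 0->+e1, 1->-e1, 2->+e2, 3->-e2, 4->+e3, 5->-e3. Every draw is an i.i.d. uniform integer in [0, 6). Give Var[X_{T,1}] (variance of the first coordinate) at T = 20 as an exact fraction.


20/3

Outcome values over d=0..5: [1, -1, 0, 0, 0, 0]
Σy = 0, Σy² = 2, M = 6
μ = 0/6 = 0,  σ² = 2/6 − (0)² = 1/3
Independent increments: Var[X_20] = 20·σ² = 20·(1/3) = 20/3


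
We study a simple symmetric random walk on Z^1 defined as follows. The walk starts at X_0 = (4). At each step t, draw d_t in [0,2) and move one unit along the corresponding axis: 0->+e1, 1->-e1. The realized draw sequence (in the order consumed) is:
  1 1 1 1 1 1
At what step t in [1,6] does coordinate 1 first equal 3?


1

t=0: X=(4), d=1 → -e1, X_1=(3)
t=1: X=(3), d=1 → -e1, X_2=(2)
t=2: X=(2), d=1 → -e1, X_3=(1)
t=3: X=(1), d=1 → -e1, X_4=(0)
t=4: X=(0), d=1 → -e1, X_5=(-1)
t=5: X=(-1), d=1 → -e1, X_6=(-2)


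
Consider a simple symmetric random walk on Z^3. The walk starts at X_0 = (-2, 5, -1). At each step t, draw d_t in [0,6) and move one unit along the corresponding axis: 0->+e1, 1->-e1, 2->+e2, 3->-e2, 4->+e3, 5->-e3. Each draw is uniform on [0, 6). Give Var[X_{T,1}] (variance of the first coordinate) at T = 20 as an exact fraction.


20/3

Outcome values over d=0..5: [1, -1, 0, 0, 0, 0]
Σy = 0, Σy² = 2, M = 6
μ = 0/6 = 0,  σ² = 2/6 − (0)² = 1/3
Independent increments: Var[X_20] = 20·σ² = 20·(1/3) = 20/3


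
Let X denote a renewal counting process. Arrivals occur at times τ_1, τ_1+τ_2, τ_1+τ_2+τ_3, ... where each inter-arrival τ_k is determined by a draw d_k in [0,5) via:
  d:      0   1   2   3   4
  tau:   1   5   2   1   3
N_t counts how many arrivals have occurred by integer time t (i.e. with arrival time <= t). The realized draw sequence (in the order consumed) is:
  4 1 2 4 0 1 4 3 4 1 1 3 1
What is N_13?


4

draw d_1=4: τ_1=3, arrival time A_1=3
draw d_2=1: τ_2=5, arrival time A_2=8
draw d_3=2: τ_3=2, arrival time A_3=10
draw d_4=4: τ_4=3, arrival time A_4=13
draw d_5=0: τ_5=1, arrival time A_5=14
draw d_6=1: τ_6=5, arrival time A_6=19
draw d_7=4: τ_7=3, arrival time A_7=22
draw d_8=3: τ_8=1, arrival time A_8=23
draw d_9=4: τ_9=3, arrival time A_9=26
draw d_10=1: τ_10=5, arrival time A_10=31
draw d_11=1: τ_11=5, arrival time A_11=36
draw d_12=3: τ_12=1, arrival time A_12=37
draw d_13=1: τ_13=5, arrival time A_13=42
N_t over t=0..13: 0:0 1:0 2:0 3:1 4:1 5:1 6:1 7:1 8:2 9:2 10:3 11:3 12:3 13:4


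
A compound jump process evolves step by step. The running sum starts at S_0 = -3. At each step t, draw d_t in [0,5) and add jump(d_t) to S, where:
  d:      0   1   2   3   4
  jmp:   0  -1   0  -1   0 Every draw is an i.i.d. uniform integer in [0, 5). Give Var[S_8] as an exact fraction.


Outcome values over d=0..4: [0, -1, 0, -1, 0]
Σy = -2, Σy² = 2, M = 5
μ = -2/5 = -2/5,  σ² = 2/5 − (-2/5)² = 6/25
Independent increments: Var[S_8] = 8·σ² = 8·(6/25) = 48/25

48/25


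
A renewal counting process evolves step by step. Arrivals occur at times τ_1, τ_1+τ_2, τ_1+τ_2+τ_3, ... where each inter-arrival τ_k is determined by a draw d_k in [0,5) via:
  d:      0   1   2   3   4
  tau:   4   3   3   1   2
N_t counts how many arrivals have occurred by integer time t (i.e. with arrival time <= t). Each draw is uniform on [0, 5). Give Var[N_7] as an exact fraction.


Inter-arrival values over d=0..4: [4, 3, 3, 1, 2]
Each d has probability 1/5, so the pmf of τ is: f(1) = 1/5, f(2) = 1/5, f(3) = 2/5, f(4) = 1/5
Let p_n(j) = P(N_n = j), with p_0 = [1]. Condition on τ_1: p_n(0) = P(τ > n), and for j >= 1, p_n(j) = Σ_{k<=n} f(k)·p_{n−k}(j−1)
p_1 = [4/5, 1/5]  (j = 0..1)
p_2 = [3/5, 9/25, 1/25]  (j = 0..2)
p_3 = [1/5, 17/25, 14/125, 1/125]  (j = 0..3)
p_4 = [0, 17/25, 36/125, 19/625, 1/625]  (j = 0..4)
p_5 = [0, 11/25, 57/125, 12/125, 24/3125, 1/3125]  (j = 0..5)
p_6 = [0, 1/5, 71/125, 126/625, 89/3125, 29/15625, 1/15625]  (j = 0..6)
p_7 = [0, 1/25, 67/125, 214/625, 229/3125, 123/15625, 34/78125, 1/78125]  (j = 0..7)
E[N_7] = Σ j·p_7(j) = 193311/78125;  E[N_7²] = Σ j²·p_7(j) = 519623/78125
Var[N_7] = 519623/78125 − (193311/78125)² = 3226404154/6103515625

3226404154/6103515625


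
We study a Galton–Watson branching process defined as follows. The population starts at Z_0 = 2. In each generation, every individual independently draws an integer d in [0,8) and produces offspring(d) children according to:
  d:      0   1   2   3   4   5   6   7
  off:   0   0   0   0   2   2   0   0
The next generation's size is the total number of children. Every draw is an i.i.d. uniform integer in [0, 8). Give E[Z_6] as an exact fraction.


1/32

Outcome values over d=0..7: [0, 0, 0, 0, 2, 2, 0, 0]
Σy = 4, Σy² = 8, M = 8
μ = 4/8 = 1/2,  σ² = 8/8 − (1/2)² = 3/4
E[Z_0] = 2
E[Z_1] = 1/2·E[Z_0] = 1
E[Z_2] = 1/2·E[Z_1] = 1/2
E[Z_3] = 1/2·E[Z_2] = 1/4
E[Z_4] = 1/2·E[Z_3] = 1/8
E[Z_5] = 1/2·E[Z_4] = 1/16
E[Z_6] = 1/2·E[Z_5] = 1/32


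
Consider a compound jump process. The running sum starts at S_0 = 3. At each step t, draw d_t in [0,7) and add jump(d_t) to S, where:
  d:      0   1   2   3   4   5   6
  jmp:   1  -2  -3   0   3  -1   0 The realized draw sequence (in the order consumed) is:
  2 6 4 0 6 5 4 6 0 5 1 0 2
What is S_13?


t=0: S=3, d=2, jump=-3, S_1=0
t=1: S=0, d=6, jump=0, S_2=0
t=2: S=0, d=4, jump=3, S_3=3
t=3: S=3, d=0, jump=1, S_4=4
t=4: S=4, d=6, jump=0, S_5=4
t=5: S=4, d=5, jump=-1, S_6=3
t=6: S=3, d=4, jump=3, S_7=6
t=7: S=6, d=6, jump=0, S_8=6
t=8: S=6, d=0, jump=1, S_9=7
t=9: S=7, d=5, jump=-1, S_10=6
t=10: S=6, d=1, jump=-2, S_11=4
t=11: S=4, d=0, jump=1, S_12=5
t=12: S=5, d=2, jump=-3, S_13=2

2


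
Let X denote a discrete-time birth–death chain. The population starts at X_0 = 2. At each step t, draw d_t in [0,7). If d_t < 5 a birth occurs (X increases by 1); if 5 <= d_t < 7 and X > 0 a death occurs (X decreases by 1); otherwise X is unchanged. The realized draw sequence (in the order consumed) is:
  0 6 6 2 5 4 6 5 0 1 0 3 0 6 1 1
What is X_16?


t=0: X=2, d=0 → birth, X_1=3
t=1: X=3, d=6 → death, X_2=2
t=2: X=2, d=6 → death, X_3=1
t=3: X=1, d=2 → birth, X_4=2
t=4: X=2, d=5 → death, X_5=1
t=5: X=1, d=4 → birth, X_6=2
t=6: X=2, d=6 → death, X_7=1
t=7: X=1, d=5 → death, X_8=0
t=8: X=0, d=0 → birth, X_9=1
t=9: X=1, d=1 → birth, X_10=2
t=10: X=2, d=0 → birth, X_11=3
t=11: X=3, d=3 → birth, X_12=4
t=12: X=4, d=0 → birth, X_13=5
t=13: X=5, d=6 → death, X_14=4
t=14: X=4, d=1 → birth, X_15=5
t=15: X=5, d=1 → birth, X_16=6

6


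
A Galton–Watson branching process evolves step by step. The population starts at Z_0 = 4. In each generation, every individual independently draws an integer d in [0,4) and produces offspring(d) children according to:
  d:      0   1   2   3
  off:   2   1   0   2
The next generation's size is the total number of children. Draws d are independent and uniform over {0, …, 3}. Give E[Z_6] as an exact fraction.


15625/1024

Outcome values over d=0..3: [2, 1, 0, 2]
Σy = 5, Σy² = 9, M = 4
μ = 5/4 = 5/4,  σ² = 9/4 − (5/4)² = 11/16
E[Z_0] = 4
E[Z_1] = 5/4·E[Z_0] = 5
E[Z_2] = 5/4·E[Z_1] = 25/4
E[Z_3] = 5/4·E[Z_2] = 125/16
E[Z_4] = 5/4·E[Z_3] = 625/64
E[Z_5] = 5/4·E[Z_4] = 3125/256
E[Z_6] = 5/4·E[Z_5] = 15625/1024


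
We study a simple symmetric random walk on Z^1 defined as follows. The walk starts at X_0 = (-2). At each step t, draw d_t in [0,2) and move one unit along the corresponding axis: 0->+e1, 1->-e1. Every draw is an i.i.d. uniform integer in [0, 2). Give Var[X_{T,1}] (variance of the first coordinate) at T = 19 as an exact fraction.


19

Outcome values over d=0..1: [1, -1]
Σy = 0, Σy² = 2, M = 2
μ = 0/2 = 0,  σ² = 2/2 − (0)² = 1
Independent increments: Var[X_19] = 19·σ² = 19·(1) = 19


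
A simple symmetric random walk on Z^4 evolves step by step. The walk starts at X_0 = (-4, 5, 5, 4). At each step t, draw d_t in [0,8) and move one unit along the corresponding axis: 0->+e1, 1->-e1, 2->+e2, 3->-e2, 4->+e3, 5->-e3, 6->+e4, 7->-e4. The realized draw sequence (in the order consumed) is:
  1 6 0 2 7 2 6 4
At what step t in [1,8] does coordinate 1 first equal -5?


t=0: X=(-4, 5, 5, 4), d=1 → -e1, X_1=(-5, 5, 5, 4)
t=1: X=(-5, 5, 5, 4), d=6 → +e4, X_2=(-5, 5, 5, 5)
t=2: X=(-5, 5, 5, 5), d=0 → +e1, X_3=(-4, 5, 5, 5)
t=3: X=(-4, 5, 5, 5), d=2 → +e2, X_4=(-4, 6, 5, 5)
t=4: X=(-4, 6, 5, 5), d=7 → -e4, X_5=(-4, 6, 5, 4)
t=5: X=(-4, 6, 5, 4), d=2 → +e2, X_6=(-4, 7, 5, 4)
t=6: X=(-4, 7, 5, 4), d=6 → +e4, X_7=(-4, 7, 5, 5)
t=7: X=(-4, 7, 5, 5), d=4 → +e3, X_8=(-4, 7, 6, 5)

1


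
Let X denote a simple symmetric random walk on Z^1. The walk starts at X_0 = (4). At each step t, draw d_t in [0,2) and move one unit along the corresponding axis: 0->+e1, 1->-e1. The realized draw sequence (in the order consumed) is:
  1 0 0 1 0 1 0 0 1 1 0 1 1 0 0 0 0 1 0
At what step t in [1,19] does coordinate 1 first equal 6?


t=0: X=(4), d=1 → -e1, X_1=(3)
t=1: X=(3), d=0 → +e1, X_2=(4)
t=2: X=(4), d=0 → +e1, X_3=(5)
t=3: X=(5), d=1 → -e1, X_4=(4)
t=4: X=(4), d=0 → +e1, X_5=(5)
t=5: X=(5), d=1 → -e1, X_6=(4)
t=6: X=(4), d=0 → +e1, X_7=(5)
t=7: X=(5), d=0 → +e1, X_8=(6)
t=8: X=(6), d=1 → -e1, X_9=(5)
t=9: X=(5), d=1 → -e1, X_10=(4)
t=10: X=(4), d=0 → +e1, X_11=(5)
t=11: X=(5), d=1 → -e1, X_12=(4)
t=12: X=(4), d=1 → -e1, X_13=(3)
t=13: X=(3), d=0 → +e1, X_14=(4)
t=14: X=(4), d=0 → +e1, X_15=(5)
t=15: X=(5), d=0 → +e1, X_16=(6)
t=16: X=(6), d=0 → +e1, X_17=(7)
t=17: X=(7), d=1 → -e1, X_18=(6)
t=18: X=(6), d=0 → +e1, X_19=(7)

8


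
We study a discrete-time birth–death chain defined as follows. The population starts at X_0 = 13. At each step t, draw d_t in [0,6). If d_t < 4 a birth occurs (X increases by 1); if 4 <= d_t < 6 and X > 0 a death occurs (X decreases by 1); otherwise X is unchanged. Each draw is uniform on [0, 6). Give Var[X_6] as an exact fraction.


16/3

X can drop by at most 1 per step and X_0 = 13 > T = 6, so X_t >= 13 − t >= 7 > 0 for every t <= 6: the floor at 0 (the 'and X > 0' condition) never binds. Hence X_6 = X_0 + Σ_{t<6} Y_t with i.i.d. increments Y_t = y(d_t) ∈ {+1, −1, 0}.
Outcome values over d=0..5: [1, 1, 1, 1, -1, -1]
Σy = 2, Σy² = 6, M = 6
μ = 2/6 = 1/3,  σ² = 6/6 − (1/3)² = 8/9
Independent increments: Var[X_6] = 6·σ² = 6·(8/9) = 16/3


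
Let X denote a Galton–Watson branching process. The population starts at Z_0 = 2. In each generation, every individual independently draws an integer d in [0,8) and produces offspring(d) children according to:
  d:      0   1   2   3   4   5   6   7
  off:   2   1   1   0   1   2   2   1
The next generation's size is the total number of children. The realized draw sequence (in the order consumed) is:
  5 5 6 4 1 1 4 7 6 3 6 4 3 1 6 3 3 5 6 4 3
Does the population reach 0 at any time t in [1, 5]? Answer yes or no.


no

gen 0: Z_0=2, draws=[5, 5], offspring=[2, 2], Z_1=4
gen 1: Z_1=4, draws=[6, 4, 1, 1], offspring=[2, 1, 1, 1], Z_2=5
gen 2: Z_2=5, draws=[4, 7, 6, 3, 6], offspring=[1, 1, 2, 0, 2], Z_3=6
gen 3: Z_3=6, draws=[4, 3, 1, 6, 3, 3], offspring=[1, 0, 1, 2, 0, 0], Z_4=4
gen 4: Z_4=4, draws=[5, 6, 4, 3], offspring=[2, 2, 1, 0], Z_5=5


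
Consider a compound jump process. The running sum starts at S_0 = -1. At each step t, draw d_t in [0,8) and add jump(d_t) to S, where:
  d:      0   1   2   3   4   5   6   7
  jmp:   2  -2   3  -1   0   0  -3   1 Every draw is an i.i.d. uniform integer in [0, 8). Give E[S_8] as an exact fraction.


Outcome values over d=0..7: [2, -2, 3, -1, 0, 0, -3, 1]
Σy = 0, Σy² = 28, M = 8
μ = 0/8 = 0,  σ² = 28/8 − (0)² = 7/2
E[S_8] = -1 + 8·(0) = -1

-1


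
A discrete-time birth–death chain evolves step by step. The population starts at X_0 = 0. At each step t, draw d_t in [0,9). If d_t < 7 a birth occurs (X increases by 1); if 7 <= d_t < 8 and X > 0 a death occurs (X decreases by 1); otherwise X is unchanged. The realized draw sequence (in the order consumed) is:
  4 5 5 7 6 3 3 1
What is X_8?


t=0: X=0, d=4 → birth, X_1=1
t=1: X=1, d=5 → birth, X_2=2
t=2: X=2, d=5 → birth, X_3=3
t=3: X=3, d=7 → death, X_4=2
t=4: X=2, d=6 → birth, X_5=3
t=5: X=3, d=3 → birth, X_6=4
t=6: X=4, d=3 → birth, X_7=5
t=7: X=5, d=1 → birth, X_8=6

6


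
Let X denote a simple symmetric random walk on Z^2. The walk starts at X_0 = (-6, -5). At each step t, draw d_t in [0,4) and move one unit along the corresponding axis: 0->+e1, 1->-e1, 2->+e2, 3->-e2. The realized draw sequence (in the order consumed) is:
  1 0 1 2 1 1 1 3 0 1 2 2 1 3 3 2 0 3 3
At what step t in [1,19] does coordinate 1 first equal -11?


13

t=0: X=(-6, -5), d=1 → -e1, X_1=(-7, -5)
t=1: X=(-7, -5), d=0 → +e1, X_2=(-6, -5)
t=2: X=(-6, -5), d=1 → -e1, X_3=(-7, -5)
t=3: X=(-7, -5), d=2 → +e2, X_4=(-7, -4)
t=4: X=(-7, -4), d=1 → -e1, X_5=(-8, -4)
t=5: X=(-8, -4), d=1 → -e1, X_6=(-9, -4)
t=6: X=(-9, -4), d=1 → -e1, X_7=(-10, -4)
t=7: X=(-10, -4), d=3 → -e2, X_8=(-10, -5)
t=8: X=(-10, -5), d=0 → +e1, X_9=(-9, -5)
t=9: X=(-9, -5), d=1 → -e1, X_10=(-10, -5)
t=10: X=(-10, -5), d=2 → +e2, X_11=(-10, -4)
t=11: X=(-10, -4), d=2 → +e2, X_12=(-10, -3)
t=12: X=(-10, -3), d=1 → -e1, X_13=(-11, -3)
t=13: X=(-11, -3), d=3 → -e2, X_14=(-11, -4)
t=14: X=(-11, -4), d=3 → -e2, X_15=(-11, -5)
t=15: X=(-11, -5), d=2 → +e2, X_16=(-11, -4)
t=16: X=(-11, -4), d=0 → +e1, X_17=(-10, -4)
t=17: X=(-10, -4), d=3 → -e2, X_18=(-10, -5)
t=18: X=(-10, -5), d=3 → -e2, X_19=(-10, -6)


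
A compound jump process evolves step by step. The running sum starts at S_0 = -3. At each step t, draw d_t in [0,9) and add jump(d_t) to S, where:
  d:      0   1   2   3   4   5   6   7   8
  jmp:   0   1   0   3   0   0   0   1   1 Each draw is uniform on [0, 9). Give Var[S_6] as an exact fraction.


16/3

Outcome values over d=0..8: [0, 1, 0, 3, 0, 0, 0, 1, 1]
Σy = 6, Σy² = 12, M = 9
μ = 6/9 = 2/3,  σ² = 12/9 − (2/3)² = 8/9
Independent increments: Var[S_6] = 6·σ² = 6·(8/9) = 16/3


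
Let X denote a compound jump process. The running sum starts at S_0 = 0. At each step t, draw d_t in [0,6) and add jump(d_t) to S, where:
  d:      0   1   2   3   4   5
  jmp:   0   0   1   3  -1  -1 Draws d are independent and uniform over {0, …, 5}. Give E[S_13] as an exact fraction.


13/3

Outcome values over d=0..5: [0, 0, 1, 3, -1, -1]
Σy = 2, Σy² = 12, M = 6
μ = 2/6 = 1/3,  σ² = 12/6 − (1/3)² = 17/9
E[S_13] = 0 + 13·(1/3) = 13/3


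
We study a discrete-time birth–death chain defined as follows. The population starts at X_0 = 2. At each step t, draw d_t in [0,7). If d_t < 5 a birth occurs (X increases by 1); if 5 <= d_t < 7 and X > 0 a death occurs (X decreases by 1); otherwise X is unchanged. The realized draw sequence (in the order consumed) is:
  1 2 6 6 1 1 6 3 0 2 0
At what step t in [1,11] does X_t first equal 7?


11

t=0: X=2, d=1 → birth, X_1=3
t=1: X=3, d=2 → birth, X_2=4
t=2: X=4, d=6 → death, X_3=3
t=3: X=3, d=6 → death, X_4=2
t=4: X=2, d=1 → birth, X_5=3
t=5: X=3, d=1 → birth, X_6=4
t=6: X=4, d=6 → death, X_7=3
t=7: X=3, d=3 → birth, X_8=4
t=8: X=4, d=0 → birth, X_9=5
t=9: X=5, d=2 → birth, X_10=6
t=10: X=6, d=0 → birth, X_11=7
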